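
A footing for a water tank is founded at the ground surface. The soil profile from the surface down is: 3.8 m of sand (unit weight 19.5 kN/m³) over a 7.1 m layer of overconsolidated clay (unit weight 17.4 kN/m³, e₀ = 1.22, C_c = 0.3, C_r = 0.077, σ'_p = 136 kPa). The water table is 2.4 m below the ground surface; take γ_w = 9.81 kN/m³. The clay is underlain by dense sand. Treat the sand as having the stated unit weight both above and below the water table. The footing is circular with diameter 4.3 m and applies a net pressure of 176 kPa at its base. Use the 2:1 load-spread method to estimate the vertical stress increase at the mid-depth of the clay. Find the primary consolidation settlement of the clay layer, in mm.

Mid-depth of clay below the ground surface: z = 3.8 + 7.1/2 = 7.35 m.
Total vertical stress at mid-clay: σ_v = 19.5×3.8 + 17.4×3.55 = 135.87 kPa.
Pore pressure: u = 9.81×(7.35 − 2.4) = 48.56 kPa.
Initial effective stress: σ'_0 = σ_v − u = 135.87 − 48.56 = 87.31 kPa.
Stress increase at mid-clay by the 2:1 spreading method:
Δσ ≈ qD²/(D+z)² = 176×4.3²/(4.3+7.35)² = 23.977 kPa
Final effective stress: σ'_f = 87.31 + 23.977 = 111.29 kPa.
σ'_f = 111.29 ≤ σ'_p = 136 kPa, so the clay remains overconsolidated and only the recompression index applies:
S_c = C_r·H/(1+e₀)·log₁₀(σ'_f/σ'_0) = 0.077×7.1/2.22×log₁₀(111.29/87.31)
    = 0.24626 × 0.10539 = 0.02595 m

S_c ≈ 26 mm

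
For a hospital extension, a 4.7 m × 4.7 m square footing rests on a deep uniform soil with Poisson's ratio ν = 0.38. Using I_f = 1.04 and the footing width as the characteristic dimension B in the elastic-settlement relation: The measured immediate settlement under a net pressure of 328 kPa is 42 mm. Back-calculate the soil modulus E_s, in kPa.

E_s ≈ 32700 kPa

S_e = q·B·(1−ν²)/E_s · I_f  ⇒  E_s = q·B·(1−ν²)·I_f / S_e.
E_s = 328 × 4.7 × 0.8556 × 1.04 / 0.042 = 32660 kPa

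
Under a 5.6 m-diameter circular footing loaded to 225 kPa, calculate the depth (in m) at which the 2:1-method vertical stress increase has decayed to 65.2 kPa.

2:1 spreading — at depth z the loaded area has grown by z in each plan dimension:
qD²/(D+z)² = Δσ_z ⇒ z = D(√(q/Δσ_z) − 1) = 5.6×(√(225/65.2) − 1) = 4.803 m

z ≈ 4.8 m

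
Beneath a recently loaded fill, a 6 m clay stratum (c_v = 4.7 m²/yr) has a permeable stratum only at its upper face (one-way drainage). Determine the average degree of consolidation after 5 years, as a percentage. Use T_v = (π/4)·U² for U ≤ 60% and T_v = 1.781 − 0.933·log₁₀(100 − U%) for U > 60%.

U ≈ 83.8 %

Drainage path length: H_d = H = 6 m (single drainage).
T_v = c_v·t/H_d² = 4.7×5/6² = 0.65278.
T_v = 0.65278 corresponds to the U > 60% branch:
U = 1 − 10^((1.781 − T_v)/0.933)/100 = 0.8381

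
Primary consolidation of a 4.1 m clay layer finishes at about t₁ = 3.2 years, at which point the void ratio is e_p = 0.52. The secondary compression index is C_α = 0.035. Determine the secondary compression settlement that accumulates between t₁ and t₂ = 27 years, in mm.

Secondary compression: S_s = C_α·H/(1+e_p)·log₁₀(t₂/t₁)
S_s = 0.035×4.1/(1+0.52)×log₁₀(27/3.2)
    = 0.09441 × 0.9262 = 0.08744 m

S_s ≈ 87.4 mm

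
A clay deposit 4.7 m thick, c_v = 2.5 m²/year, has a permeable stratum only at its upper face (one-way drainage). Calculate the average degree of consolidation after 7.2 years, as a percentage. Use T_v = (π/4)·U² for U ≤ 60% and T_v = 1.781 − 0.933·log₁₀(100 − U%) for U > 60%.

Drainage path length: H_d = H = 4.7 m (single drainage).
T_v = c_v·t/H_d² = 2.5×7.2/4.7² = 0.81485.
T_v = 0.81485 corresponds to the U > 60% branch:
U = 1 − 10^((1.781 − T_v)/0.933)/100 = 0.8915

U ≈ 89.1 %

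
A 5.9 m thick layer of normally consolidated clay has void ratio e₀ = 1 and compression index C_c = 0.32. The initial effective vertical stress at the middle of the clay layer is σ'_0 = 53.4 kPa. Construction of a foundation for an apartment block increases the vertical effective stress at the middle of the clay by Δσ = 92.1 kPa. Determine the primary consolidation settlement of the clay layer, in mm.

S_c ≈ 411 mm

Final effective stress: σ'_f = σ'_0 + Δσ = 53.4 + 92.1 = 145.5 kPa.
Normally consolidated clay, so the full stress increment lies on the virgin compression line:
S_c = C_c·H/(1+e₀)·log₁₀(σ'_f/σ'_0) = 0.32×5.9/(1+1)×log₁₀(145.5/53.4)
    = 0.944 × 0.43532 = 0.4109 m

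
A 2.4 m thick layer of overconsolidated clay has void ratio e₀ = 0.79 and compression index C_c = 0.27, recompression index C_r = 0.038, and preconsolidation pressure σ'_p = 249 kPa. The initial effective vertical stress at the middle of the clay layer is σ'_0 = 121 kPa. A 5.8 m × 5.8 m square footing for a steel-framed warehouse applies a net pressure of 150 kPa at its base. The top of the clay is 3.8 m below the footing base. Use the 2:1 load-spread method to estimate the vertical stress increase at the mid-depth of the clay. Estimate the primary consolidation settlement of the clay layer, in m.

S_c ≈ 0.00676 m

Mid-depth of clay below the footing base: z = 3.8 + 2.4/2 = 5 m.
Stress increase at mid-clay by the 2:1 spreading method:
Δσ = qBL/((B+z)(L+z)) = 150×5.8×5.8/((5.8+5)(5.8+5)) = 43.261 kPa
Final effective stress: σ'_f = 121 + 43.261 = 164.26 kPa.
σ'_f = 164.26 ≤ σ'_p = 249 kPa, so the clay remains overconsolidated and only the recompression index applies:
S_c = C_r·H/(1+e₀)·log₁₀(σ'_f/σ'_0) = 0.038×2.4/1.79×log₁₀(164.26/121)
    = 0.05095 × 0.13275 = 0.006764 m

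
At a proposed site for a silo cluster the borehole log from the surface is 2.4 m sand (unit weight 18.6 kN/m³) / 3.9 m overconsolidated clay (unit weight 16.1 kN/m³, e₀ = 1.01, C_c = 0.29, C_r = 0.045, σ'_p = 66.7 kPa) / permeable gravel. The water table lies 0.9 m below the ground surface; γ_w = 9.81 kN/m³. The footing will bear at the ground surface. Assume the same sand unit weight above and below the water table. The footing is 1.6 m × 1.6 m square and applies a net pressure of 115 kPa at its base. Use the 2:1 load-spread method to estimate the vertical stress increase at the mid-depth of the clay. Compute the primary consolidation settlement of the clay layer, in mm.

S_c ≈ 6.82 mm

Mid-depth of clay below the ground surface: z = 2.4 + 3.9/2 = 4.35 m.
Total vertical stress at mid-clay: σ_v = 18.6×2.4 + 16.1×1.95 = 76.035 kPa.
Pore pressure: u = 9.81×(4.35 − 0.9) = 33.845 kPa.
Initial effective stress: σ'_0 = σ_v − u = 76.035 − 33.845 = 42.19 kPa.
Stress increase at mid-clay by the 2:1 spreading method:
Δσ = qBL/((B+z)(L+z)) = 115×1.6×1.6/((1.6+4.35)(1.6+4.35)) = 8.3158 kPa
Final effective stress: σ'_f = 42.19 + 8.3158 = 50.506 kPa.
σ'_f = 50.506 ≤ σ'_p = 66.7 kPa, so the clay remains overconsolidated and only the recompression index applies:
S_c = C_r·H/(1+e₀)·log₁₀(σ'_f/σ'_0) = 0.045×3.9/2.01×log₁₀(50.506/42.19)
    = 0.087313 × 0.078133 = 0.006822 m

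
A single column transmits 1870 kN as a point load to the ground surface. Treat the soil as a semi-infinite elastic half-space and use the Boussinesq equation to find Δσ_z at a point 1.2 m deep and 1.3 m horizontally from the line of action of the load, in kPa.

Δσ_z ≈ 89 kPa

Boussinesq vertical stress below a point load on an elastic half-space:
Δσ_z = 3P/(2πz²) · [1 + (r/z)²]^(−5/2)
r/z = 1.3/1.2 = 1.0833; [1+(r/z)²]^(−5/2) = 0.14356.
Δσ_z = 3×1870/(2π×1.2²) × 0.14356 = 620.04 × 0.14356 = 89.01 kPa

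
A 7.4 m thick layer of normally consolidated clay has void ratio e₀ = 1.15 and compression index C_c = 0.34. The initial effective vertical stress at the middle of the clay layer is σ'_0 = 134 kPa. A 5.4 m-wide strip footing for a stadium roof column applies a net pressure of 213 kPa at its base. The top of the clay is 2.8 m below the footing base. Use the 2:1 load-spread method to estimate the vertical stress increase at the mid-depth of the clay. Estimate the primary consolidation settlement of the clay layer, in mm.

S_c ≈ 276 mm

Mid-depth of clay below the footing base: z = 2.8 + 7.4/2 = 6.5 m.
Stress increase at mid-clay by the 2:1 spreading method:
Δσ = qB/(B+z) = 213×5.4/(5.4+6.5) = 96.655 kPa
Final effective stress: σ'_f = σ'_0 + Δσ = 134 + 96.655 = 230.66 kPa.
Normally consolidated clay, so the full stress increment lies on the virgin compression line:
S_c = C_c·H/(1+e₀)·log₁₀(σ'_f/σ'_0) = 0.34×7.4/(1+1.15)×log₁₀(230.66/134)
    = 1.1702 × 0.23587 = 0.276 m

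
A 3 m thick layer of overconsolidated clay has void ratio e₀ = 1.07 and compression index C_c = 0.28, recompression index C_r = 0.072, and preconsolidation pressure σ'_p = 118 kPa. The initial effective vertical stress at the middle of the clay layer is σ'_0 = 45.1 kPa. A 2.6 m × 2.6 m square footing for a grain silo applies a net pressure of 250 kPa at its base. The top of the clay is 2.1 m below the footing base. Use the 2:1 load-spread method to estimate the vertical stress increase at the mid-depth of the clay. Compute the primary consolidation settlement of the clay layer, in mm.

S_c ≈ 30.8 mm

Mid-depth of clay below the footing base: z = 2.1 + 3/2 = 3.6 m.
Stress increase at mid-clay by the 2:1 spreading method:
Δσ = qBL/((B+z)(L+z)) = 250×2.6×2.6/((2.6+3.6)(2.6+3.6)) = 43.965 kPa
Final effective stress: σ'_f = 45.1 + 43.965 = 89.065 kPa.
σ'_f = 89.065 ≤ σ'_p = 118 kPa, so the clay remains overconsolidated and only the recompression index applies:
S_c = C_r·H/(1+e₀)·log₁₀(σ'_f/σ'_0) = 0.072×3/2.07×log₁₀(89.065/45.1)
    = 0.10435 × 0.29553 = 0.03084 m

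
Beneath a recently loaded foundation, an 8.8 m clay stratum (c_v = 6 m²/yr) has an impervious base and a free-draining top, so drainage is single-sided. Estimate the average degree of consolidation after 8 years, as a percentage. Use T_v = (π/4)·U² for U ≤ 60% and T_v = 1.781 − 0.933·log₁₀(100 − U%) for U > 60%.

Drainage path length: H_d = H = 8.8 m (single drainage).
T_v = c_v·t/H_d² = 6×8/8.8² = 0.61983.
T_v = 0.61983 corresponds to the U > 60% branch:
U = 1 − 10^((1.781 − T_v)/0.933)/100 = 0.8244

U ≈ 82.4 %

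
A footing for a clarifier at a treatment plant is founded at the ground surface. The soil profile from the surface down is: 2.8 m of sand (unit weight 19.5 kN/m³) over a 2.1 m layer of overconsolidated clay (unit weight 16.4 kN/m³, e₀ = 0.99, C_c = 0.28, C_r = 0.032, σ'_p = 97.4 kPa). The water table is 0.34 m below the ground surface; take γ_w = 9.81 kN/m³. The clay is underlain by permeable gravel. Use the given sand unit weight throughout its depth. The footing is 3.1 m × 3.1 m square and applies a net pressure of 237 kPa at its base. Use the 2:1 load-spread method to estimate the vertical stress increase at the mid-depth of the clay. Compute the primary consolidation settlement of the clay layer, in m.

Mid-depth of clay below the ground surface: z = 2.8 + 2.1/2 = 3.85 m.
Total vertical stress at mid-clay: σ_v = 19.5×2.8 + 16.4×1.05 = 71.82 kPa.
Pore pressure: u = 9.81×(3.85 − 0.34) = 34.433 kPa.
Initial effective stress: σ'_0 = σ_v − u = 71.82 − 34.433 = 37.387 kPa.
Stress increase at mid-clay by the 2:1 spreading method:
Δσ = qBL/((B+z)(L+z)) = 237×3.1×3.1/((3.1+3.85)(3.1+3.85)) = 47.152 kPa
Final effective stress: σ'_f = 37.387 + 47.152 = 84.539 kPa.
σ'_f = 84.539 ≤ σ'_p = 97.4 kPa, so the clay remains overconsolidated and only the recompression index applies:
S_c = C_r·H/(1+e₀)·log₁₀(σ'_f/σ'_0) = 0.032×2.1/1.99×log₁₀(84.539/37.387)
    = 0.03377 × 0.35434 = 0.01197 m

S_c ≈ 0.012 m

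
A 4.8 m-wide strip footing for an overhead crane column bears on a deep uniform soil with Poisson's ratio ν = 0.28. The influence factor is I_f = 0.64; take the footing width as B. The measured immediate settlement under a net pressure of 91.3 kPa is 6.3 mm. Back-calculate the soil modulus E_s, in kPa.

E_s ≈ 41000 kPa

S_e = q·B·(1−ν²)/E_s · I_f  ⇒  E_s = q·B·(1−ν²)·I_f / S_e.
E_s = 91.3 × 4.8 × 0.9216 × 0.64 / 0.0063 = 41030 kPa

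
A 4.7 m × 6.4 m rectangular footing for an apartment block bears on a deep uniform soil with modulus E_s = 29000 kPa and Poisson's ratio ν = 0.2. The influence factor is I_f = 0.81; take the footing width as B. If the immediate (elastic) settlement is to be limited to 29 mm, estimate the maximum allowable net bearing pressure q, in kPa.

q ≈ 230 kPa

S_e = q·B·(1−ν²)/E_s · I_f  ⇒  q = S_e·E_s / (B·(1−ν²)·I_f).
q = 0.029 × 29000 / (4.7 × 0.96 × 0.81) = 230.1 kPa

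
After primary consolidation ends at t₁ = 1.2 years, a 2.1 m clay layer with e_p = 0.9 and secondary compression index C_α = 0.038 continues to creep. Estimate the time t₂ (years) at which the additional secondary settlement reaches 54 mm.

S_s = C_α·H/(1+e_p)·log₁₀(t₂/t₁) ⇒ log₁₀(t₂/t₁) = S_s·(1+e_p)/(C_α·H).
log₁₀(t₂/t₁) = 0.054 × (1+0.9) / (0.038×2.1) = 1.286
t₂ = t₁ × 10^1.286 = 1.2 × 19.31 = 23.17 years

t₂ ≈ 23.2 years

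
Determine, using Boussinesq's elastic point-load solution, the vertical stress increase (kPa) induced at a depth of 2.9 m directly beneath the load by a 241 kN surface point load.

Δσ_z ≈ 13.7 kPa

Boussinesq vertical stress below a point load on an elastic half-space:
Δσ_z = 3P/(2πz²) · [1 + (r/z)²]^(−5/2)
r/z = 0/2.9 = 0; [1+(r/z)²]^(−5/2) = 1.
Δσ_z = 3×241/(2π×2.9²) × 1 = 13.682 × 1 = 13.68 kPa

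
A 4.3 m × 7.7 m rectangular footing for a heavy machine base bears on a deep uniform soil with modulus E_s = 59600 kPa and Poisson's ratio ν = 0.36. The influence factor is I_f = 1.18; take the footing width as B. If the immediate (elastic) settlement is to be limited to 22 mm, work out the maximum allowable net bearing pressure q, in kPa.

q ≈ 297 kPa

S_e = q·B·(1−ν²)/E_s · I_f  ⇒  q = S_e·E_s / (B·(1−ν²)·I_f).
q = 0.022 × 59600 / (4.3 × 0.8704 × 1.18) = 296.9 kPa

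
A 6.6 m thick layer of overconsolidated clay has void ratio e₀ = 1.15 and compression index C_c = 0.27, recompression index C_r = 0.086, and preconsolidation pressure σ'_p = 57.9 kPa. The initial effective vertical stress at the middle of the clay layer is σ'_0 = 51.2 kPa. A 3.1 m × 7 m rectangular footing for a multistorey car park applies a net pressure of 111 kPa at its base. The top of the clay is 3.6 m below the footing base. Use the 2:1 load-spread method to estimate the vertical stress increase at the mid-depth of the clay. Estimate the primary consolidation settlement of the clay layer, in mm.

Mid-depth of clay below the footing base: z = 3.6 + 6.6/2 = 6.9 m.
Stress increase at mid-clay by the 2:1 spreading method:
Δσ = qBL/((B+z)(L+z)) = 111×3.1×7/((3.1+6.9)(7+6.9)) = 17.329 kPa
Final effective stress: σ'_f = 51.2 + 17.329 = 68.529 kPa.
σ'_f = 68.529 > σ'_p = 57.9 kPa, so the stress path crosses the preconsolidation pressure — recompression up to σ'_p, then virgin compression beyond:
S_c = H/(1+e₀)·[C_r·log₁₀(σ'_p/σ'_0) + C_c·log₁₀(σ'_f/σ'_p)]
    = 6.6/2.15 × [0.086×log₁₀(57.9/51.2) + 0.27×log₁₀(68.529/57.9)]
    = 3.0698 × [0.0045931 + 0.019763] = 0.07477 m

S_c ≈ 74.8 mm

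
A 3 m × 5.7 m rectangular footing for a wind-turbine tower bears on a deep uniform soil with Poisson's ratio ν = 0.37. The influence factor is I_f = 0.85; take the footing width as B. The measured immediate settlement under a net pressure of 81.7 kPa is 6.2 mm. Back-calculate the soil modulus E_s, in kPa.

E_s ≈ 29000 kPa

S_e = q·B·(1−ν²)/E_s · I_f  ⇒  E_s = q·B·(1−ν²)·I_f / S_e.
E_s = 81.7 × 3 × 0.8631 × 0.85 / 0.0062 = 29000 kPa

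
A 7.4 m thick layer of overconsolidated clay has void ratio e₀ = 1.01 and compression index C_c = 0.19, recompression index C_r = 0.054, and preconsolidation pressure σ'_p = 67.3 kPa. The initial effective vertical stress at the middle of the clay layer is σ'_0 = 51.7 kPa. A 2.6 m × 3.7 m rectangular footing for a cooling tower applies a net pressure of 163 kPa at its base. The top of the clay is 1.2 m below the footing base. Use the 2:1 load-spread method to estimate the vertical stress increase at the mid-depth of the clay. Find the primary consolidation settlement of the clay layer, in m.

Mid-depth of clay below the footing base: z = 1.2 + 7.4/2 = 4.9 m.
Stress increase at mid-clay by the 2:1 spreading method:
Δσ = qBL/((B+z)(L+z)) = 163×2.6×3.7/((2.6+4.9)(3.7+4.9)) = 24.311 kPa
Final effective stress: σ'_f = 51.7 + 24.311 = 76.011 kPa.
σ'_f = 76.011 > σ'_p = 67.3 kPa, so the stress path crosses the preconsolidation pressure — recompression up to σ'_p, then virgin compression beyond:
S_c = H/(1+e₀)·[C_r·log₁₀(σ'_p/σ'_0) + C_c·log₁₀(σ'_f/σ'_p)]
    = 7.4/2.01 × [0.054×log₁₀(67.3/51.7) + 0.19×log₁₀(76.011/67.3)]
    = 3.6816 × [0.0061843 + 0.010044] = 0.05975 m

S_c ≈ 0.0597 m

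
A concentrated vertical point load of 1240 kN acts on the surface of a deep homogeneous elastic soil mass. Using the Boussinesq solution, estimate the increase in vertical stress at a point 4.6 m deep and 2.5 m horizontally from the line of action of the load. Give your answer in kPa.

Boussinesq vertical stress below a point load on an elastic half-space:
Δσ_z = 3P/(2πz²) · [1 + (r/z)²]^(−5/2)
r/z = 2.5/4.6 = 0.54348; [1+(r/z)²]^(−5/2) = 0.52362.
Δσ_z = 3×1240/(2π×4.6²) × 0.52362 = 27.98 × 0.52362 = 14.65 kPa

Δσ_z ≈ 14.7 kPa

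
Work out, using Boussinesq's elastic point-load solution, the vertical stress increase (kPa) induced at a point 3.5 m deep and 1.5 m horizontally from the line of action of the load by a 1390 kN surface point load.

Boussinesq vertical stress below a point load on an elastic half-space:
Δσ_z = 3P/(2πz²) · [1 + (r/z)²]^(−5/2)
r/z = 1.5/3.5 = 0.42857; [1+(r/z)²]^(−5/2) = 0.65602.
Δσ_z = 3×1390/(2π×3.5²) × 0.65602 = 54.178 × 0.65602 = 35.54 kPa

Δσ_z ≈ 35.5 kPa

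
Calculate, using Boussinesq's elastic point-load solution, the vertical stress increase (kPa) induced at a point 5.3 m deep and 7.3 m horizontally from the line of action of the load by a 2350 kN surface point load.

Δσ_z ≈ 2.8 kPa

Boussinesq vertical stress below a point load on an elastic half-space:
Δσ_z = 3P/(2πz²) · [1 + (r/z)²]^(−5/2)
r/z = 7.3/5.3 = 1.3774; [1+(r/z)²]^(−5/2) = 0.069998.
Δσ_z = 3×2350/(2π×5.3²) × 0.069998 = 39.945 × 0.069998 = 2.796 kPa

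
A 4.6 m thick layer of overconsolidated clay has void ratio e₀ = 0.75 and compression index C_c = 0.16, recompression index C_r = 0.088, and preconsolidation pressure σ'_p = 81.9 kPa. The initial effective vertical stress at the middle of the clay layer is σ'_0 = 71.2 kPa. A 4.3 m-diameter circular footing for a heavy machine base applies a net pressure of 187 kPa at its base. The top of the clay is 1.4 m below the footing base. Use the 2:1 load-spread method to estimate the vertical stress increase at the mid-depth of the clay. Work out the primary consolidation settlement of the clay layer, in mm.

S_c ≈ 91.6 mm

Mid-depth of clay below the footing base: z = 1.4 + 4.6/2 = 3.7 m.
Stress increase at mid-clay by the 2:1 spreading method:
Δσ ≈ qD²/(D+z)² = 187×4.3²/(4.3+3.7)² = 54.025 kPa
Final effective stress: σ'_f = 71.2 + 54.025 = 125.22 kPa.
σ'_f = 125.22 > σ'_p = 81.9 kPa, so the stress path crosses the preconsolidation pressure — recompression up to σ'_p, then virgin compression beyond:
S_c = H/(1+e₀)·[C_r·log₁₀(σ'_p/σ'_0) + C_c·log₁₀(σ'_f/σ'_p)]
    = 4.6/1.75 × [0.088×log₁₀(81.9/71.2) + 0.16×log₁₀(125.22/81.9)]
    = 2.6286 × [0.0053507 + 0.029502] = 0.09161 m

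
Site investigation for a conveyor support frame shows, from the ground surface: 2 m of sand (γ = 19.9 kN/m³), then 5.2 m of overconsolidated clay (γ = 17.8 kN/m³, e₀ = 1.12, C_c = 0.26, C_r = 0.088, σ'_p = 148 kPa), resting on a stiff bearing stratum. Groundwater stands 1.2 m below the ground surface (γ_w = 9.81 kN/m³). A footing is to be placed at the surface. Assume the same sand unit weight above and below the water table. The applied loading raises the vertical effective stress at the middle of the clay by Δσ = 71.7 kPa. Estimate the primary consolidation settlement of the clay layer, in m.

Mid-depth of clay below the ground surface: z = 2 + 5.2/2 = 4.6 m.
Total vertical stress at mid-clay: σ_v = 19.9×2 + 17.8×2.6 = 86.08 kPa.
Pore pressure: u = 9.81×(4.6 − 1.2) = 33.354 kPa.
Initial effective stress: σ'_0 = σ_v − u = 86.08 − 33.354 = 52.726 kPa.
Final effective stress: σ'_f = 52.726 + 71.7 = 124.43 kPa.
σ'_f = 124.43 ≤ σ'_p = 148 kPa, so the clay remains overconsolidated and only the recompression index applies:
S_c = C_r·H/(1+e₀)·log₁₀(σ'_f/σ'_0) = 0.088×5.2/2.12×log₁₀(124.43/52.726)
    = 0.21585 × 0.3729 = 0.08049 m

S_c ≈ 0.0805 m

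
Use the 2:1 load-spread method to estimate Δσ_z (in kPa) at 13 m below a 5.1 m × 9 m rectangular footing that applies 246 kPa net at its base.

By the 2:1 method the load spreads at 1 horizontal : 2 vertical, so at depth z the loaded area has grown by z in each plan dimension:
Δσ = qBL/((B+z)(L+z)) = 246×5.1×9/((5.1+13)(9+13)) = 28.356 kPa

Δσ_z ≈ 28.4 kPa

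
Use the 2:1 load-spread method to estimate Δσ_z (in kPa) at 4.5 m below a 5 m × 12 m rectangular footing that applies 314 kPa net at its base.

Δσ_z ≈ 120 kPa

By the 2:1 method the load spreads at 1 horizontal : 2 vertical, so at depth z the loaded area has grown by z in each plan dimension:
Δσ = qBL/((B+z)(L+z)) = 314×5×12/((5+4.5)(12+4.5)) = 120.19 kPa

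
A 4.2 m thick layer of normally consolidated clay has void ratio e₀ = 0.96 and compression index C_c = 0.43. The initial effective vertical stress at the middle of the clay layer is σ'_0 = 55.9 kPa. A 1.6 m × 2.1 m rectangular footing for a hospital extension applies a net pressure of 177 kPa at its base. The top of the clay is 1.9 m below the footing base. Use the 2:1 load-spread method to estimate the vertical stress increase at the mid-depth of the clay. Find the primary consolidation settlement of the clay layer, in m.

S_c ≈ 0.108 m

Mid-depth of clay below the footing base: z = 1.9 + 4.2/2 = 4 m.
Stress increase at mid-clay by the 2:1 spreading method:
Δσ = qBL/((B+z)(L+z)) = 177×1.6×2.1/((1.6+4)(2.1+4)) = 17.41 kPa
Final effective stress: σ'_f = σ'_0 + Δσ = 55.9 + 17.41 = 73.31 kPa.
Normally consolidated clay, so the full stress increment lies on the virgin compression line:
S_c = C_c·H/(1+e₀)·log₁₀(σ'_f/σ'_0) = 0.43×4.2/(1+0.96)×log₁₀(73.31/55.9)
    = 0.92143 × 0.11775 = 0.1085 m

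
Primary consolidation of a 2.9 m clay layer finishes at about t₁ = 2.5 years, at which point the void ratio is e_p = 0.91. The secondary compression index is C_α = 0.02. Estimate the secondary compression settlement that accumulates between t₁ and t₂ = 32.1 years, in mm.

Secondary compression: S_s = C_α·H/(1+e_p)·log₁₀(t₂/t₁)
S_s = 0.02×2.9/(1+0.91)×log₁₀(32.1/2.5)
    = 0.03037 × 1.109 = 0.03366 m

S_s ≈ 33.7 mm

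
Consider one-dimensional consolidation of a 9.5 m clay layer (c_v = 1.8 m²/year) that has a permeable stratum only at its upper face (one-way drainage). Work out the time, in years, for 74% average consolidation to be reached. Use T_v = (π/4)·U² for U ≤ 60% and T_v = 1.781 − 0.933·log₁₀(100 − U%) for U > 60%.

t ≈ 23.1 years

Drainage path length: H_d = H = 9.5 m (single drainage).
U > 60%: T_v = 1.781 − 0.933·log₁₀(100 − 74) = 0.46083.
t = T_v·H_d²/c_v = 0.46083×9.5²/1.8 = 23.11 years.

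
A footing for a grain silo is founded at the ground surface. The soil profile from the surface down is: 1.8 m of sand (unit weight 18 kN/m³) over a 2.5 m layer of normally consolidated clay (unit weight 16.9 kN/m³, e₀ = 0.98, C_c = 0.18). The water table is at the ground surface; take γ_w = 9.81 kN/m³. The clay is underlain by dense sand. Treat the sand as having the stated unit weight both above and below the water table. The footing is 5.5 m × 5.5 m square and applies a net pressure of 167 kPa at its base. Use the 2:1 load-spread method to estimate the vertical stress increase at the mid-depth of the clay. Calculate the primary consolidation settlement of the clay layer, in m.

S_c ≈ 0.135 m

Mid-depth of clay below the ground surface: z = 1.8 + 2.5/2 = 3.05 m.
Total vertical stress at mid-clay: σ_v = 18×1.8 + 16.9×1.25 = 53.525 kPa.
Pore pressure: u = 9.81×(3.05 − 0) = 29.921 kPa.
Initial effective stress: σ'_0 = σ_v − u = 53.525 − 29.921 = 23.604 kPa.
Stress increase at mid-clay by the 2:1 spreading method:
Δσ = qBL/((B+z)(L+z)) = 167×5.5×5.5/((5.5+3.05)(5.5+3.05)) = 69.105 kPa
Final effective stress: σ'_f = σ'_0 + Δσ = 23.604 + 69.105 = 92.709 kPa.
Normally consolidated clay, so the full stress increment lies on the virgin compression line:
S_c = C_c·H/(1+e₀)·log₁₀(σ'_f/σ'_0) = 0.18×2.5/(1+0.98)×log₁₀(92.709/23.604)
    = 0.22727 × 0.59414 = 0.135 m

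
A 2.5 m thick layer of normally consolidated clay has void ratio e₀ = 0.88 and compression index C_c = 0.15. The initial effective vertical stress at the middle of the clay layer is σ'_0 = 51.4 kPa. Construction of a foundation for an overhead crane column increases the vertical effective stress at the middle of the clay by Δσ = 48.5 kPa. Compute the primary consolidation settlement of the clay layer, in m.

S_c ≈ 0.0576 m

Final effective stress: σ'_f = σ'_0 + Δσ = 51.4 + 48.5 = 99.9 kPa.
Normally consolidated clay, so the full stress increment lies on the virgin compression line:
S_c = C_c·H/(1+e₀)·log₁₀(σ'_f/σ'_0) = 0.15×2.5/(1+0.88)×log₁₀(99.9/51.4)
    = 0.19947 × 0.2886 = 0.05757 m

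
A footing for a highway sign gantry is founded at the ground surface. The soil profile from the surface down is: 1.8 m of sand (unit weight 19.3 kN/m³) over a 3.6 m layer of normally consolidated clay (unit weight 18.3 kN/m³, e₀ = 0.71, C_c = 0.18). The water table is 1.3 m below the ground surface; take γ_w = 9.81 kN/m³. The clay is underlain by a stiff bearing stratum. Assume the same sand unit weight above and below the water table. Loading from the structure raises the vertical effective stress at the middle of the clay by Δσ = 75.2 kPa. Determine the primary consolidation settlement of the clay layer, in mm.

Mid-depth of clay below the ground surface: z = 1.8 + 3.6/2 = 3.6 m.
Total vertical stress at mid-clay: σ_v = 19.3×1.8 + 18.3×1.8 = 67.68 kPa.
Pore pressure: u = 9.81×(3.6 − 1.3) = 22.563 kPa.
Initial effective stress: σ'_0 = σ_v − u = 67.68 − 22.563 = 45.117 kPa.
Final effective stress: σ'_f = σ'_0 + Δσ = 45.117 + 75.2 = 120.32 kPa.
Normally consolidated clay, so the full stress increment lies on the virgin compression line:
S_c = C_c·H/(1+e₀)·log₁₀(σ'_f/σ'_0) = 0.18×3.6/(1+0.71)×log₁₀(120.32/45.117)
    = 0.37895 × 0.426 = 0.1614 m

S_c ≈ 161 mm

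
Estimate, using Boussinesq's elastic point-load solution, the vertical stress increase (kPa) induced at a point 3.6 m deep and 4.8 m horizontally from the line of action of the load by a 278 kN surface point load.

Boussinesq vertical stress below a point load on an elastic half-space:
Δσ_z = 3P/(2πz²) · [1 + (r/z)²]^(−5/2)
r/z = 4.8/3.6 = 1.3333; [1+(r/z)²]^(−5/2) = 0.07776.
Δσ_z = 3×278/(2π×3.6²) × 0.07776 = 10.242 × 0.07776 = 0.7964 kPa

Δσ_z ≈ 0.796 kPa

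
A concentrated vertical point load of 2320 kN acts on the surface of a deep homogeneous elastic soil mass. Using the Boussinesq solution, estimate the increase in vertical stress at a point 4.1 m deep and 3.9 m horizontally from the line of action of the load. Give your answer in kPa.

Δσ_z ≈ 13.2 kPa

Boussinesq vertical stress below a point load on an elastic half-space:
Δσ_z = 3P/(2πz²) · [1 + (r/z)²]^(−5/2)
r/z = 3.9/4.1 = 0.95122; [1+(r/z)²]^(−5/2) = 0.19969.
Δσ_z = 3×2320/(2π×4.1²) × 0.19969 = 65.896 × 0.19969 = 13.16 kPa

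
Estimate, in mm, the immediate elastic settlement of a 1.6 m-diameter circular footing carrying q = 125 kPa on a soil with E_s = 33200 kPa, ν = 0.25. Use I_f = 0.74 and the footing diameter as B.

S_e ≈ 4.18 mm

Immediate (elastic) settlement: S_e = q·B·(1−ν²)/E_s · I_f.
S_e = 125 × 1.6 × (1 − 0.25²) / 33200 × 0.74
    = 125 × 1.6 × 0.9375 / 33200 × 0.74
    = 0.004179 m = 4.179 mm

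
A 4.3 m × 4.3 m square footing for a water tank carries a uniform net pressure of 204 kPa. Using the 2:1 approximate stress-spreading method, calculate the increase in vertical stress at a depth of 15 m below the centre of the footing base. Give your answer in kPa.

By the 2:1 method the load spreads at 1 horizontal : 2 vertical, so at depth z the loaded area has grown by z in each plan dimension:
Δσ = qBL/((B+z)(L+z)) = 204×4.3×4.3/((4.3+15)(4.3+15)) = 10.126 kPa

Δσ_z ≈ 10.1 kPa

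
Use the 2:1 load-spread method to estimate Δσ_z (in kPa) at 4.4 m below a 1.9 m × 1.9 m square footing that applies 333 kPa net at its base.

Δσ_z ≈ 30.3 kPa

By the 2:1 method the load spreads at 1 horizontal : 2 vertical, so at depth z the loaded area has grown by z in each plan dimension:
Δσ = qBL/((B+z)(L+z)) = 333×1.9×1.9/((1.9+4.4)(1.9+4.4)) = 30.288 kPa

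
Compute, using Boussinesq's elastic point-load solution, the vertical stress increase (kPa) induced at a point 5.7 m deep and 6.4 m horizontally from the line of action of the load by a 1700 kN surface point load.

Boussinesq vertical stress below a point load on an elastic half-space:
Δσ_z = 3P/(2πz²) · [1 + (r/z)²]^(−5/2)
r/z = 6.4/5.7 = 1.1228; [1+(r/z)²]^(−5/2) = 0.13014.
Δσ_z = 3×1700/(2π×5.7²) × 0.13014 = 24.983 × 0.13014 = 3.251 kPa

Δσ_z ≈ 3.25 kPa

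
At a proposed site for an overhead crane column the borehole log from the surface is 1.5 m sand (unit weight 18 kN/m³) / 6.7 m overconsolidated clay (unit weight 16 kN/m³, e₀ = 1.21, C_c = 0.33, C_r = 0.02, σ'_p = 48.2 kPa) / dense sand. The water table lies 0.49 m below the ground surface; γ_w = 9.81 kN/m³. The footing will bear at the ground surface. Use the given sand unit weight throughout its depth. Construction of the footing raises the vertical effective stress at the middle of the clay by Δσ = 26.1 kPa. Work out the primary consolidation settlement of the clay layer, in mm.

S_c ≈ 129 mm

Mid-depth of clay below the ground surface: z = 1.5 + 6.7/2 = 4.85 m.
Total vertical stress at mid-clay: σ_v = 18×1.5 + 16×3.35 = 80.6 kPa.
Pore pressure: u = 9.81×(4.85 − 0.49) = 42.772 kPa.
Initial effective stress: σ'_0 = σ_v − u = 80.6 − 42.772 = 37.828 kPa.
Final effective stress: σ'_f = 37.828 + 26.1 = 63.928 kPa.
σ'_f = 63.928 > σ'_p = 48.2 kPa, so the stress path crosses the preconsolidation pressure — recompression up to σ'_p, then virgin compression beyond:
S_c = H/(1+e₀)·[C_r·log₁₀(σ'_p/σ'_0) + C_c·log₁₀(σ'_f/σ'_p)]
    = 6.7/2.21 × [0.02×log₁₀(48.2/37.828) + 0.33×log₁₀(63.928/48.2)]
    = 3.0317 × [0.0021047 + 0.040473] = 0.1291 m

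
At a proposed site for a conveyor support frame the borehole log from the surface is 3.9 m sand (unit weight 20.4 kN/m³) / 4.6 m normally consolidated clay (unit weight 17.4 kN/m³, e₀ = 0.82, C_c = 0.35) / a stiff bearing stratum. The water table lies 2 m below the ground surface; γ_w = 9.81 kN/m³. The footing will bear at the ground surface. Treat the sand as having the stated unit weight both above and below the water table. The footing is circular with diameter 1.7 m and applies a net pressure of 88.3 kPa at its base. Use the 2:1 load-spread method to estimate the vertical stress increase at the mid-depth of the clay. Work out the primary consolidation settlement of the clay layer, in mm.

S_c ≈ 19.5 mm

Mid-depth of clay below the ground surface: z = 3.9 + 4.6/2 = 6.2 m.
Total vertical stress at mid-clay: σ_v = 20.4×3.9 + 17.4×2.3 = 119.58 kPa.
Pore pressure: u = 9.81×(6.2 − 2) = 41.202 kPa.
Initial effective stress: σ'_0 = σ_v − u = 119.58 − 41.202 = 78.378 kPa.
Stress increase at mid-clay by the 2:1 spreading method:
Δσ ≈ qD²/(D+z)² = 88.3×1.7²/(1.7+6.2)² = 4.0889 kPa
Final effective stress: σ'_f = σ'_0 + Δσ = 78.378 + 4.0889 = 82.467 kPa.
Normally consolidated clay, so the full stress increment lies on the virgin compression line:
S_c = C_c·H/(1+e₀)·log₁₀(σ'_f/σ'_0) = 0.35×4.6/(1+0.82)×log₁₀(82.467/78.378)
    = 0.88462 × 0.022086 = 0.01954 m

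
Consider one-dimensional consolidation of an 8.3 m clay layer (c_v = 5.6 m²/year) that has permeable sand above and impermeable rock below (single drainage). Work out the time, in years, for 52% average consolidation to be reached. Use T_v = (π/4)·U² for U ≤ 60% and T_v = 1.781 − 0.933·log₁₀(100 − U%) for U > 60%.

Drainage path length: H_d = H = 8.3 m (single drainage).
U ≤ 60%: T_v = (π/4)·U² = (π/4)×0.52² = 0.21237.
t = T_v·H_d²/c_v = 0.21237×8.3²/5.6 = 2.613 years.

t ≈ 2.61 years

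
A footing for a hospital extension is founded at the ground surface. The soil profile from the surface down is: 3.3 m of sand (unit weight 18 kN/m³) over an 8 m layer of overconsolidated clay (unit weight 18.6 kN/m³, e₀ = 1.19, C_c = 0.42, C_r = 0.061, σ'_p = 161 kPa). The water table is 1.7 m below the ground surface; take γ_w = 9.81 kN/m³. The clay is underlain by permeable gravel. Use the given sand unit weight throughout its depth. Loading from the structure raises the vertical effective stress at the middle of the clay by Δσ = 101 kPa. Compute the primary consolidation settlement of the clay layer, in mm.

S_c ≈ 143 mm

Mid-depth of clay below the ground surface: z = 3.3 + 8/2 = 7.3 m.
Total vertical stress at mid-clay: σ_v = 18×3.3 + 18.6×4 = 133.8 kPa.
Pore pressure: u = 9.81×(7.3 − 1.7) = 54.936 kPa.
Initial effective stress: σ'_0 = σ_v − u = 133.8 − 54.936 = 78.864 kPa.
Final effective stress: σ'_f = 78.864 + 101 = 179.86 kPa.
σ'_f = 179.86 > σ'_p = 161 kPa, so the stress path crosses the preconsolidation pressure — recompression up to σ'_p, then virgin compression beyond:
S_c = H/(1+e₀)·[C_r·log₁₀(σ'_p/σ'_0) + C_c·log₁₀(σ'_f/σ'_p)]
    = 8/2.19 × [0.061×log₁₀(161/78.864) + 0.42×log₁₀(179.86/161)]
    = 3.653 × [0.018907 + 0.020206] = 0.1429 m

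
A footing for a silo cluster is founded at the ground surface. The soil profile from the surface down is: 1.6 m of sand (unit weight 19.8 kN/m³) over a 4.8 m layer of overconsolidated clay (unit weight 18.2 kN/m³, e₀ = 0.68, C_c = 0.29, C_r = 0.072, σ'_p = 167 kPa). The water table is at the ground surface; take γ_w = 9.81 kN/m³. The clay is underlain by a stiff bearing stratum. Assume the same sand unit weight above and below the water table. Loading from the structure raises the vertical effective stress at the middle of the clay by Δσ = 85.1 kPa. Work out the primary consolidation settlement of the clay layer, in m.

Mid-depth of clay below the ground surface: z = 1.6 + 4.8/2 = 4 m.
Total vertical stress at mid-clay: σ_v = 19.8×1.6 + 18.2×2.4 = 75.36 kPa.
Pore pressure: u = 9.81×(4 − 0) = 39.24 kPa.
Initial effective stress: σ'_0 = σ_v − u = 75.36 − 39.24 = 36.12 kPa.
Final effective stress: σ'_f = 36.12 + 85.1 = 121.22 kPa.
σ'_f = 121.22 ≤ σ'_p = 167 kPa, so the clay remains overconsolidated and only the recompression index applies:
S_c = C_r·H/(1+e₀)·log₁₀(σ'_f/σ'_0) = 0.072×4.8/1.68×log₁₀(121.22/36.12)
    = 0.20571 × 0.52583 = 0.1082 m

S_c ≈ 0.108 m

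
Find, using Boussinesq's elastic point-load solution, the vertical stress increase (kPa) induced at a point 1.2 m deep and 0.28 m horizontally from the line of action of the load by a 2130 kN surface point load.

Boussinesq vertical stress below a point load on an elastic half-space:
Δσ_z = 3P/(2πz²) · [1 + (r/z)²]^(−5/2)
r/z = 0.28/1.2 = 0.23333; [1+(r/z)²]^(−5/2) = 0.87587.
Δσ_z = 3×2130/(2π×1.2²) × 0.87587 = 706.25 × 0.87587 = 618.6 kPa

Δσ_z ≈ 619 kPa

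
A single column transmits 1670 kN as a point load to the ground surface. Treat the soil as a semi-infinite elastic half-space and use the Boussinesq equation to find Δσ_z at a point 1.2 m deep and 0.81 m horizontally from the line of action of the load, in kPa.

Boussinesq vertical stress below a point load on an elastic half-space:
Δσ_z = 3P/(2πz²) · [1 + (r/z)²]^(−5/2)
r/z = 0.81/1.2 = 0.675; [1+(r/z)²]^(−5/2) = 0.39118.
Δσ_z = 3×1670/(2π×1.2²) × 0.39118 = 553.73 × 0.39118 = 216.6 kPa

Δσ_z ≈ 217 kPa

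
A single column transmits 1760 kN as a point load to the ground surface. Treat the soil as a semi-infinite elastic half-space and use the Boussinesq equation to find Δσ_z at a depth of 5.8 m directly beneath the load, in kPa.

Boussinesq vertical stress below a point load on an elastic half-space:
Δσ_z = 3P/(2πz²) · [1 + (r/z)²]^(−5/2)
r/z = 0/5.8 = 0; [1+(r/z)²]^(−5/2) = 1.
Δσ_z = 3×1760/(2π×5.8²) × 1 = 24.98 × 1 = 24.98 kPa

Δσ_z ≈ 25 kPa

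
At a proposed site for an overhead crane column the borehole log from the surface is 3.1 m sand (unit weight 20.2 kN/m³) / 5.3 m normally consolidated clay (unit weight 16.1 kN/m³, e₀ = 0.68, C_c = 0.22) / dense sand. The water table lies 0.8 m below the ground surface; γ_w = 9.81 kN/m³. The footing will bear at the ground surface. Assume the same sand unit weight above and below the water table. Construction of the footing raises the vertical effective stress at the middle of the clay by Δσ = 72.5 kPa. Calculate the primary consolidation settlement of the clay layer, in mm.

Mid-depth of clay below the ground surface: z = 3.1 + 5.3/2 = 5.75 m.
Total vertical stress at mid-clay: σ_v = 20.2×3.1 + 16.1×2.65 = 105.28 kPa.
Pore pressure: u = 9.81×(5.75 − 0.8) = 48.56 kPa.
Initial effective stress: σ'_0 = σ_v − u = 105.28 − 48.56 = 56.72 kPa.
Final effective stress: σ'_f = σ'_0 + Δσ = 56.72 + 72.5 = 129.22 kPa.
Normally consolidated clay, so the full stress increment lies on the virgin compression line:
S_c = C_c·H/(1+e₀)·log₁₀(σ'_f/σ'_0) = 0.22×5.3/(1+0.68)×log₁₀(129.22/56.72)
    = 0.69405 × 0.35759 = 0.2482 m

S_c ≈ 248 mm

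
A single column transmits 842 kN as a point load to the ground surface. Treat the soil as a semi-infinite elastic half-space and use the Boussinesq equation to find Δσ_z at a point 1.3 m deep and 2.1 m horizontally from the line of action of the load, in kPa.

Boussinesq vertical stress below a point load on an elastic half-space:
Δσ_z = 3P/(2πz²) · [1 + (r/z)²]^(−5/2)
r/z = 2.1/1.3 = 1.6154; [1+(r/z)²]^(−5/2) = 0.040401.
Δσ_z = 3×842/(2π×1.3²) × 0.040401 = 237.88 × 0.040401 = 9.611 kPa

Δσ_z ≈ 9.61 kPa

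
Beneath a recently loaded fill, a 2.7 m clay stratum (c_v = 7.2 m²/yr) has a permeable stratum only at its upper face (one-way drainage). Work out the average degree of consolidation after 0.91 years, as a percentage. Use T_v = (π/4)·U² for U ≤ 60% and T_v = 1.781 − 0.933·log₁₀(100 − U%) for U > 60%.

Drainage path length: H_d = H = 2.7 m (single drainage).
T_v = c_v·t/H_d² = 7.2×0.91/2.7² = 0.89877.
T_v = 0.89877 corresponds to the U > 60% branch:
U = 1 − 10^((1.781 − T_v)/0.933)/100 = 0.9118

U ≈ 91.2 %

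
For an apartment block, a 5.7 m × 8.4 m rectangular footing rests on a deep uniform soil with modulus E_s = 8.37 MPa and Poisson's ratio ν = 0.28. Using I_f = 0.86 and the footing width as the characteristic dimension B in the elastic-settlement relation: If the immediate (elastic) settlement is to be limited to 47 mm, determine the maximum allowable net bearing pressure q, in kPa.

q ≈ 87.1 kPa

E_s = 8.37 MPa = 8370 kPa.
S_e = q·B·(1−ν²)/E_s · I_f  ⇒  q = S_e·E_s / (B·(1−ν²)·I_f).
q = 0.047 × 8370 / (5.7 × 0.9216 × 0.86) = 87.08 kPa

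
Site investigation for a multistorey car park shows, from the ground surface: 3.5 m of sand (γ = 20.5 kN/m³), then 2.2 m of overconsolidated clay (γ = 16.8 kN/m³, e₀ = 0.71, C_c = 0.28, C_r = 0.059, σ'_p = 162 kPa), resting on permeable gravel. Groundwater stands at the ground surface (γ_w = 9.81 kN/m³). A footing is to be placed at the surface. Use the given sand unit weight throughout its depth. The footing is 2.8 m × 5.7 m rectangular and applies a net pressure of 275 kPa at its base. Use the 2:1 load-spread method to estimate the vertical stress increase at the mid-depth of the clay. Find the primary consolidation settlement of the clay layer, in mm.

Mid-depth of clay below the ground surface: z = 3.5 + 2.2/2 = 4.6 m.
Total vertical stress at mid-clay: σ_v = 20.5×3.5 + 16.8×1.1 = 90.23 kPa.
Pore pressure: u = 9.81×(4.6 − 0) = 45.126 kPa.
Initial effective stress: σ'_0 = σ_v − u = 90.23 − 45.126 = 45.104 kPa.
Stress increase at mid-clay by the 2:1 spreading method:
Δσ = qBL/((B+z)(L+z)) = 275×2.8×5.7/((2.8+4.6)(5.7+4.6)) = 57.583 kPa
Final effective stress: σ'_f = 45.104 + 57.583 = 102.69 kPa.
σ'_f = 102.69 ≤ σ'_p = 162 kPa, so the clay remains overconsolidated and only the recompression index applies:
S_c = C_r·H/(1+e₀)·log₁₀(σ'_f/σ'_0) = 0.059×2.2/1.71×log₁₀(102.69/45.104)
    = 0.075903 × 0.35731 = 0.02712 m

S_c ≈ 27.1 mm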